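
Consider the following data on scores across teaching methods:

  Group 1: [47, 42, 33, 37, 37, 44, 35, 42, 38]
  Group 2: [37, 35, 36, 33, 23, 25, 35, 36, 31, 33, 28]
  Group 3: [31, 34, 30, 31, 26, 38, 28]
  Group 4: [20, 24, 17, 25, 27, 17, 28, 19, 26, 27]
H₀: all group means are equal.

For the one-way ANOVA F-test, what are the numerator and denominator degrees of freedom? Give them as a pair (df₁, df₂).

degrees of freedom = [3, 33]

k = 4 groups, N = 37 total
df = (k−1, N−k) = (4−1, 37−4) = (3, 33)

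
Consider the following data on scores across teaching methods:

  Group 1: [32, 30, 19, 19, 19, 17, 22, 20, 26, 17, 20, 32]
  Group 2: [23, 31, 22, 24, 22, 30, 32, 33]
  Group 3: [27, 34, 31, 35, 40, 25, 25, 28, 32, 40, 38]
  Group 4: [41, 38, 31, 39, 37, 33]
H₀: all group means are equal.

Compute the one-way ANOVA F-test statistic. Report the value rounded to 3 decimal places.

Group means [22.75, 27.12, 32.27, 36.50], grand mean 28.757
SSB = Σnᵢ(x̄ᵢ−x̄)² = 950.004; SSW = ΣΣ(x−x̄ᵢ)² = 906.807
MSB = 950.004/3 = 316.6680; MSW = 906.807/33 = 27.4790
F = MSB/MSW = 11.5240
df = (3, 33)

test statistic = 11.524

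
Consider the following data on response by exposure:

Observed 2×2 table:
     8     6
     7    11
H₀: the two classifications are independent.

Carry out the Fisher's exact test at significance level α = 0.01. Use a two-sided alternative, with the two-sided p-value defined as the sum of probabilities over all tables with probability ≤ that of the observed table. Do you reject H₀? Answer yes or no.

Margins: r₁=14, r₂=18, c₁=15, c₂=17, n=32
p_obs = C(14,8)·C(18,7)/C(32,15); sum pmf over tables with pmf ≤ p_obs
p-value (two-sided) = 0.47645
At α=0.01: p ≥ α → fail to reject H₀

reject H₀: no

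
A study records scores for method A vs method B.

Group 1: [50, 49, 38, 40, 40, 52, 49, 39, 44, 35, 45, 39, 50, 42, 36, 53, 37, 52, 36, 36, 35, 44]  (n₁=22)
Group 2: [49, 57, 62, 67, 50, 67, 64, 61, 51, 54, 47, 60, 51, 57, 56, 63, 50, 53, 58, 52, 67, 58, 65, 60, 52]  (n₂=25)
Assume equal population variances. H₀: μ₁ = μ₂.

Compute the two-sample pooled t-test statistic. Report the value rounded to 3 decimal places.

x̄₁=42.773, s₁=6.264, n₁=22
x̄₂=57.240, s₂=6.187, n₂=25
s_p² = [21·6.264² + 24·6.187²]/45 = 38.7205
SE = √(s_p²·(1/22+1/25)) = 1.8190
t = (42.773−57.240)/1.8190 = -7.9533
df = 45

test statistic = -7.953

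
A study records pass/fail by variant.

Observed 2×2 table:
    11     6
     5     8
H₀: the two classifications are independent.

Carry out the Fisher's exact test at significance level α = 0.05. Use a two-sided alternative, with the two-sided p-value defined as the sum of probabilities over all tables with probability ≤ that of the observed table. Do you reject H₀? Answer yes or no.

Margins: r₁=17, r₂=13, c₁=16, c₂=14, n=30
p_obs = C(17,11)·C(13,5)/C(30,16); sum pmf over tables with pmf ≤ p_obs
p-value (two-sided) = 0.26851
At α=0.05: p ≥ α → fail to reject H₀

reject H₀: no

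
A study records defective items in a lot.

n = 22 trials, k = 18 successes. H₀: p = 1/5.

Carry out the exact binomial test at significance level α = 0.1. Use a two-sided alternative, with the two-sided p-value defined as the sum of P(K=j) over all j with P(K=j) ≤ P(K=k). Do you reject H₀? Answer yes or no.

Exact binomial: n=22, k=18, p₀=1/5=0.2000
P(X=j) = C(n,j)·p₀^j·(1−p₀)^(n−j); p = Σ P(X=j) over j with P(X=j) ≤ P(X=18)
p-value (two-sided) = 0.00000
At α=0.1: p < α → reject H₀

reject H₀: yes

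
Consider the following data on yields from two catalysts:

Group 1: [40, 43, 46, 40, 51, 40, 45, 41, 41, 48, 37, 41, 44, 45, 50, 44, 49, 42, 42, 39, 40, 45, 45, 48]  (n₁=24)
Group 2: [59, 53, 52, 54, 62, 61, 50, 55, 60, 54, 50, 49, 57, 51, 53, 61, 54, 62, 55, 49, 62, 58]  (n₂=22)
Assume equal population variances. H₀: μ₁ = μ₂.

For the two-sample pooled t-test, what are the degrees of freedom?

df = n₁ + n₂ − 2 = 24 + 22 − 2 = 44

degrees of freedom = 44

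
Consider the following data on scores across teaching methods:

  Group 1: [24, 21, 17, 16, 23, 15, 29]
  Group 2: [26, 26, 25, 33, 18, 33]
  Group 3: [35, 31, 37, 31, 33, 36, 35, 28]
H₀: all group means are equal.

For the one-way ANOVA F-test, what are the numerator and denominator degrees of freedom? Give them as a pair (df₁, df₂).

degrees of freedom = [2, 18]

k = 3 groups, N = 21 total
df = (k−1, N−k) = (3−1, 21−3) = (2, 18)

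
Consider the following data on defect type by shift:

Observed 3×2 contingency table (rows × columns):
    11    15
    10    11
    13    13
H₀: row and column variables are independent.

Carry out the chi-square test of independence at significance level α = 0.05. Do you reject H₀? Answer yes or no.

reject H₀: no

Row totals [26, 21, 26], col totals [34, 39], n=73
χ² = (11−12.11)²/12.11 + (15−13.89)²/13.89 + (10−9.78)²/9.78 + (11−11.22)²/11.22 + (13−12.11)²/12.11 + (13−13.89)²/13.89 = 0.3220
df = 2
p-value (upper-tail) = 0.85127
At α=0.05: p ≥ α → fail to reject H₀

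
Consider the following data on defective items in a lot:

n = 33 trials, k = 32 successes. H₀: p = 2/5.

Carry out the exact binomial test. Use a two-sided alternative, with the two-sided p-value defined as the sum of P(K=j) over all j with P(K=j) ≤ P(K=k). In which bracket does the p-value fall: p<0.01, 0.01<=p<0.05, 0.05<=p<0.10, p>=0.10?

Exact binomial: n=33, k=32, p₀=2/5=0.4000
P(X=j) = C(n,j)·p₀^j·(1−p₀)^(n−j); p = Σ P(X=j) over j with P(X=j) ≤ P(X=32)
p-value (two-sided) = 0.00000
→ bracket: p<0.01

p-value bracket: p<0.01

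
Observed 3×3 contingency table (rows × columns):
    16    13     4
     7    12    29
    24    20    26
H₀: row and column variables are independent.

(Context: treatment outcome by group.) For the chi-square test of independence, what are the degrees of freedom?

df = (r−1)(c−1) = (3−1)·(3−1) = 4

degrees of freedom = 4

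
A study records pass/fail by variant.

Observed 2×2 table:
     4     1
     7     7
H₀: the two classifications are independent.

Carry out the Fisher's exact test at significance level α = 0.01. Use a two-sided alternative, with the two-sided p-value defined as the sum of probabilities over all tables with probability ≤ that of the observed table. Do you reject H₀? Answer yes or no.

Margins: r₁=5, r₂=14, c₁=11, c₂=8, n=19
p_obs = C(5,4)·C(14,7)/C(19,11); sum pmf over tables with pmf ≤ p_obs
p-value (two-sided) = 0.33781
At α=0.01: p ≥ α → fail to reject H₀

reject H₀: no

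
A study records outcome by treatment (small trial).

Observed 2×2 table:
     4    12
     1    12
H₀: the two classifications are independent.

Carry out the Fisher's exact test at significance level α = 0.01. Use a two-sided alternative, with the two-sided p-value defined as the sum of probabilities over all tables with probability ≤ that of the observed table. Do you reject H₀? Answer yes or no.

reject H₀: no

Margins: r₁=16, r₂=13, c₁=5, c₂=24, n=29
p_obs = C(16,4)·C(13,1)/C(29,5); sum pmf over tables with pmf ≤ p_obs
p-value (two-sided) = 0.34319
At α=0.01: p ≥ α → fail to reject H₀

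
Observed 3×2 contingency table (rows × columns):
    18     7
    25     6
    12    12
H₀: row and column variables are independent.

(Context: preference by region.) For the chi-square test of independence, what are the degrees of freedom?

df = (r−1)(c−1) = (3−1)·(2−1) = 2

degrees of freedom = 2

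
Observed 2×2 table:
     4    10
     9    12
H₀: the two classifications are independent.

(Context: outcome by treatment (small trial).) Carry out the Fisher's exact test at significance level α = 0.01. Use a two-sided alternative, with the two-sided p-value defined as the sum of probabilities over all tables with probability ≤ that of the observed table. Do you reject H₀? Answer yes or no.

Margins: r₁=14, r₂=21, c₁=13, c₂=22, n=35
p_obs = C(14,4)·C(21,9)/C(35,13); sum pmf over tables with pmf ≤ p_obs
p-value (two-sided) = 0.48753
At α=0.01: p ≥ α → fail to reject H₀

reject H₀: no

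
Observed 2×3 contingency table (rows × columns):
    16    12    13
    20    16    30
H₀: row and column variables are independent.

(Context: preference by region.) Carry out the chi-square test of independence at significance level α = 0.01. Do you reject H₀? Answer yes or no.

reject H₀: no

Row totals [41, 66], col totals [36, 28, 43], n=107
χ² = (16−13.79)²/13.79 + (12−10.73)²/10.73 + (13−16.48)²/16.48 + (20−22.21)²/22.21 + (16−17.27)²/17.27 + (30−26.52)²/26.52 = 2.0051
df = 2
p-value (upper-tail) = 0.36693
At α=0.01: p ≥ α → fail to reject H₀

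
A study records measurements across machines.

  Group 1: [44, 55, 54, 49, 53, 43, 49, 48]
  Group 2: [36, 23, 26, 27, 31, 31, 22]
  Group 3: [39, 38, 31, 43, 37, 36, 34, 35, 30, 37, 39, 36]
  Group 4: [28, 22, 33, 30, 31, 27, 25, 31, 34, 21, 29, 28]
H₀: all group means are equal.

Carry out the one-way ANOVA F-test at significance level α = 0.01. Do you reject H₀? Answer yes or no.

reject H₀: yes

Group means [49.38, 28.00, 36.25, 28.25], grand mean 35.000
SSB = Σnᵢ(x̄ᵢ−x̄)² = 2561.625; SSW = ΣΣ(x−x̄ᵢ)² = 602.375
MSB = 2561.625/3 = 853.8750; MSW = 602.375/35 = 17.2107
F = MSB/MSW = 49.6130
df = (3, 35)
p-value (upper-tail) = 0.00000
At α=0.01: p < α → reject H₀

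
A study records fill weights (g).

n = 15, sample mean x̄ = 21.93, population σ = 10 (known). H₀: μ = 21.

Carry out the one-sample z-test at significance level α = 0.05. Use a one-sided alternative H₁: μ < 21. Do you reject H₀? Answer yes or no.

reject H₀: no

SE = σ/√n = 10/√15 = 2.5820
z = (x̄−μ₀)/SE = (21.93−21)/2.5820 = 0.3602
p-value (one-sided, H₁ less) = 0.64065
At α=0.05: p ≥ α → fail to reject H₀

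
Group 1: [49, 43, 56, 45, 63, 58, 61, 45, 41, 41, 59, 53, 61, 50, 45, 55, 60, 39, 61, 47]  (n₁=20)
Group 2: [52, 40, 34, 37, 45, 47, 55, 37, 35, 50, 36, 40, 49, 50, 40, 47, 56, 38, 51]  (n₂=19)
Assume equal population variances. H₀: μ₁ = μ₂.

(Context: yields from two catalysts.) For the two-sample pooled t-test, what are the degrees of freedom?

degrees of freedom = 37

df = n₁ + n₂ − 2 = 20 + 19 − 2 = 37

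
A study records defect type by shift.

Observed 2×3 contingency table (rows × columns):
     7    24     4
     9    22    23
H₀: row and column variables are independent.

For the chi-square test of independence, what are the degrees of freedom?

degrees of freedom = 2

df = (r−1)(c−1) = (2−1)·(3−1) = 2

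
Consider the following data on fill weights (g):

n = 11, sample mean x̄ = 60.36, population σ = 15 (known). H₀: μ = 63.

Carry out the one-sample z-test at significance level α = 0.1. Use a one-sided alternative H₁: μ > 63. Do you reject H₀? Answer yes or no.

SE = σ/√n = 15/√11 = 4.5227
z = (x̄−μ₀)/SE = (60.36−63)/4.5227 = -0.5837
p-value (one-sided, H₁ greater) = 0.72030
At α=0.1: p ≥ α → fail to reject H₀

reject H₀: no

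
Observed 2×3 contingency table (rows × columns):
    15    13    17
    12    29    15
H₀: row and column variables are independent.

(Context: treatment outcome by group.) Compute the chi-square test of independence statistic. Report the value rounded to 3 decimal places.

Row totals [45, 56], col totals [27, 42, 32], n=101
χ² = (15−12.03)²/12.03 + (13−18.71)²/18.71 + (17−14.26)²/14.26 + (12−14.97)²/14.97 + (29−23.29)²/23.29 + (15−17.74)²/17.74 = 5.4198
df = 2

test statistic = 5.420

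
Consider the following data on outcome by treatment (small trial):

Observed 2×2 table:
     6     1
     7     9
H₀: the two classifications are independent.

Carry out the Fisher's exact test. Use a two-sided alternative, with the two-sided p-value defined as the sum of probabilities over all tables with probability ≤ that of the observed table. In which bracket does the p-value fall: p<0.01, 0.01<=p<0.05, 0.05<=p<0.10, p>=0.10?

p-value bracket: 0.05<=p<0.10

Margins: r₁=7, r₂=16, c₁=13, c₂=10, n=23
p_obs = C(7,6)·C(16,7)/C(23,13); sum pmf over tables with pmf ≤ p_obs
p-value (two-sided) = 0.08862
→ bracket: 0.05<=p<0.10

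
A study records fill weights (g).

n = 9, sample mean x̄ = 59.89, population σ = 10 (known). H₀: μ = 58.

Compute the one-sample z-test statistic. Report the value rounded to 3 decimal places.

SE = σ/√n = 10/√9 = 3.3333
z = (x̄−μ₀)/SE = (59.89−58)/3.3333 = 0.5670

test statistic = 0.567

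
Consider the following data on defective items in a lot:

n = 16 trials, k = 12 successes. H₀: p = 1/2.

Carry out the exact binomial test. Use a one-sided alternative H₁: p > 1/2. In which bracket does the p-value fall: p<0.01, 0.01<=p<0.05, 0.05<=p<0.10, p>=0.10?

Exact binomial: n=16, k=12, p₀=1/2=0.5000
P(X≥12) from Σ C(n,i)·p₀^i·(1−p₀)^(n−i)
p-value (one-sided, H₁ greater) = 0.03841
→ bracket: 0.01<=p<0.05

p-value bracket: 0.01<=p<0.05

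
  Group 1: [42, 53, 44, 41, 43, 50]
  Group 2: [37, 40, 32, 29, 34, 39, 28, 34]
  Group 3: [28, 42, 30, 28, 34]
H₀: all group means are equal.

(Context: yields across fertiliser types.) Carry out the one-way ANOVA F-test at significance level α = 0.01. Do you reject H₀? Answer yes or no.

Group means [45.50, 34.12, 32.40], grand mean 37.263
SSB = Σnᵢ(x̄ᵢ−x̄)² = 604.109; SSW = ΣΣ(x−x̄ᵢ)² = 391.575
MSB = 604.109/2 = 302.0546; MSW = 391.575/16 = 24.4734
F = MSB/MSW = 12.3421
df = (2, 16)
p-value (upper-tail) = 0.00057
At α=0.01: p < α → reject H₀

reject H₀: yes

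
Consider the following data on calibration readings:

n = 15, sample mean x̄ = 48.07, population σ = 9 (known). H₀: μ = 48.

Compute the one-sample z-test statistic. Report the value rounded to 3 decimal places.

SE = σ/√n = 9/√15 = 2.3238
z = (x̄−μ₀)/SE = (48.07−48)/2.3238 = 0.0301

test statistic = 0.030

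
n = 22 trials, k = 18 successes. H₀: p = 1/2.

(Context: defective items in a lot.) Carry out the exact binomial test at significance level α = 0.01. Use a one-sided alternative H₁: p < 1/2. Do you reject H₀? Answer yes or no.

Exact binomial: n=22, k=18, p₀=1/2=0.5000
P(X≤18) from Σ C(n,i)·p₀^i·(1−p₀)^(n−i)
p-value (one-sided, H₁ less) = 0.99957
At α=0.01: p ≥ α → fail to reject H₀

reject H₀: no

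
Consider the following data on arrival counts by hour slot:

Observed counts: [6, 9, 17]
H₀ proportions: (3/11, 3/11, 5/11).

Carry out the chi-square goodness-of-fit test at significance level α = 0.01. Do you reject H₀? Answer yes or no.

n = 32; E_i = n·p_i = [8.73, 8.73, 14.55]
χ² = (6−8.73)²/8.73 + (9−8.73)²/8.73 + (17−14.55)²/14.55 = 1.2750
df = 2
p-value (upper-tail) = 0.52861
At α=0.01: p ≥ α → fail to reject H₀

reject H₀: no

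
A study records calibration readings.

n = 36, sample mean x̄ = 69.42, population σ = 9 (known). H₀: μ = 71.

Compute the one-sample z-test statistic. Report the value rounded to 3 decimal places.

test statistic = -1.053

SE = σ/√n = 9/√36 = 1.5000
z = (x̄−μ₀)/SE = (69.42−71)/1.5000 = -1.0533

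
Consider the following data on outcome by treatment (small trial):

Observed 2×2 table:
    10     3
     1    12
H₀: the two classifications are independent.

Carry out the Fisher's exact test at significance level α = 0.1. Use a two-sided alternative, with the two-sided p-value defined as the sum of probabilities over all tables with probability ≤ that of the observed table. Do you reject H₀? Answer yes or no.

reject H₀: yes

Margins: r₁=13, r₂=13, c₁=11, c₂=15, n=26
p_obs = C(13,10)·C(13,1)/C(26,11); sum pmf over tables with pmf ≤ p_obs
p-value (two-sided) = 0.00098
At α=0.1: p < α → reject H₀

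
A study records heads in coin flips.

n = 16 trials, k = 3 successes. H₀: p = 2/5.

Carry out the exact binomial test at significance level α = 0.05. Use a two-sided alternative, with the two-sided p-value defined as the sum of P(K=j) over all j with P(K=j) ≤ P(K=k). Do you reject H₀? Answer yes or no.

reject H₀: no

Exact binomial: n=16, k=3, p₀=2/5=0.4000
P(X=j) = C(n,j)·p₀^j·(1−p₀)^(n−j); p = Σ P(X=j) over j with P(X=j) ≤ P(X=3)
p-value (two-sided) = 0.12347
At α=0.05: p ≥ α → fail to reject H₀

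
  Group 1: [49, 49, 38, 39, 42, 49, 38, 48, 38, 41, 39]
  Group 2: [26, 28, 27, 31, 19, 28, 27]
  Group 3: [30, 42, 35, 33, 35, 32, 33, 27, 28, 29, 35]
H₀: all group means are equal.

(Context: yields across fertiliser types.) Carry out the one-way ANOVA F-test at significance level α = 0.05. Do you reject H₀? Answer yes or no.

Group means [42.73, 26.57, 32.64], grand mean 35.000
SSB = Σnᵢ(x̄ᵢ−x̄)² = 1215.558; SSW = ΣΣ(x−x̄ᵢ)² = 504.442
MSB = 1215.558/2 = 607.7792; MSW = 504.442/26 = 19.4016
F = MSB/MSW = 31.3262
df = (2, 26)
p-value (upper-tail) = 0.00000
At α=0.05: p < α → reject H₀

reject H₀: yes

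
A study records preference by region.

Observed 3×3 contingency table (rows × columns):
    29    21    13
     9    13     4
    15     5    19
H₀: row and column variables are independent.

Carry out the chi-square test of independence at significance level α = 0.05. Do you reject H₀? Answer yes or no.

Row totals [63, 26, 39], col totals [53, 39, 36], n=128
χ² = (29−26.09)²/26.09 + (21−19.20)²/19.20 + (13−17.72)²/17.72 + (9−10.77)²/10.77 + (13−7.92)²/7.92 + (4−7.31)²/7.31 + (15−16.15)²/16.15 + (5−11.88)²/11.88 + (19−10.97)²/10.97 = 16.7460
df = 4
p-value (upper-tail) = 0.00217
At α=0.05: p < α → reject H₀

reject H₀: yes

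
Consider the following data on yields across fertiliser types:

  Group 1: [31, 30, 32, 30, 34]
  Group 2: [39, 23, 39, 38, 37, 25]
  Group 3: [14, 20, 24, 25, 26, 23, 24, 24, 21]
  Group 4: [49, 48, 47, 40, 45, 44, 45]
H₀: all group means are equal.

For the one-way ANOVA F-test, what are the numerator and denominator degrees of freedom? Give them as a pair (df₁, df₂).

degrees of freedom = [3, 23]

k = 4 groups, N = 27 total
df = (k−1, N−k) = (4−1, 27−4) = (3, 23)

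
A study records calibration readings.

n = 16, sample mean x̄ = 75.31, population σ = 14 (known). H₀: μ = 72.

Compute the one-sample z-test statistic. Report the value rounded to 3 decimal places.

SE = σ/√n = 14/√16 = 3.5000
z = (x̄−μ₀)/SE = (75.31−72)/3.5000 = 0.9457

test statistic = 0.946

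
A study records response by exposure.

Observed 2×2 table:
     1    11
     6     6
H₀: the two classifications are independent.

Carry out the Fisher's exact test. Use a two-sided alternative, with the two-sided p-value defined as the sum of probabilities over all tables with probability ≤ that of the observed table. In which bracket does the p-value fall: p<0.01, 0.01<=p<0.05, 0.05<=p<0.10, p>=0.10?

p-value bracket: 0.05<=p<0.10

Margins: r₁=12, r₂=12, c₁=7, c₂=17, n=24
p_obs = C(12,1)·C(12,6)/C(24,7); sum pmf over tables with pmf ≤ p_obs
p-value (two-sided) = 0.06865
→ bracket: 0.05<=p<0.10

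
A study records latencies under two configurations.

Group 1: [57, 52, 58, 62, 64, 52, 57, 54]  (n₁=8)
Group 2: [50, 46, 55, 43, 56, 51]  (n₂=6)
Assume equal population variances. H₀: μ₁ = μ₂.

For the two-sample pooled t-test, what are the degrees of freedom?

degrees of freedom = 12

df = n₁ + n₂ − 2 = 8 + 6 − 2 = 12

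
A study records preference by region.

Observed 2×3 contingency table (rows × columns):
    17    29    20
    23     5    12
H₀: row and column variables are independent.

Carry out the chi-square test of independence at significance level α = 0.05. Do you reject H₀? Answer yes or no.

Row totals [66, 40], col totals [40, 34, 32], n=106
χ² = (17−24.91)²/24.91 + (29−21.17)²/21.17 + (20−19.92)²/19.92 + (23−15.09)²/15.09 + (5−12.83)²/12.83 + (12−12.08)²/12.08 = 14.3257
df = 2
p-value (upper-tail) = 0.00077
At α=0.05: p < α → reject H₀

reject H₀: yes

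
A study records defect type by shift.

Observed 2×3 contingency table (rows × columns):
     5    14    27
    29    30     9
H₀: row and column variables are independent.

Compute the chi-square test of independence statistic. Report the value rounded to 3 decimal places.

test statistic = 28.578

Row totals [46, 68], col totals [34, 44, 36], n=114
χ² = (5−13.72)²/13.72 + (14−17.75)²/17.75 + (27−14.53)²/14.53 + (29−20.28)²/20.28 + (30−26.25)²/26.25 + (9−21.47)²/21.47 = 28.5781
df = 2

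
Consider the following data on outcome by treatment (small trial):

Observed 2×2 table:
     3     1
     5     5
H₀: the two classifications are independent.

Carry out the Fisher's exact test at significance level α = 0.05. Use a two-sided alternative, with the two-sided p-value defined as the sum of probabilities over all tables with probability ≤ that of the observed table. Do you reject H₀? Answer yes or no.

reject H₀: no

Margins: r₁=4, r₂=10, c₁=8, c₂=6, n=14
p_obs = C(4,3)·C(10,5)/C(14,8); sum pmf over tables with pmf ≤ p_obs
p-value (two-sided) = 0.58042
At α=0.05: p ≥ α → fail to reject H₀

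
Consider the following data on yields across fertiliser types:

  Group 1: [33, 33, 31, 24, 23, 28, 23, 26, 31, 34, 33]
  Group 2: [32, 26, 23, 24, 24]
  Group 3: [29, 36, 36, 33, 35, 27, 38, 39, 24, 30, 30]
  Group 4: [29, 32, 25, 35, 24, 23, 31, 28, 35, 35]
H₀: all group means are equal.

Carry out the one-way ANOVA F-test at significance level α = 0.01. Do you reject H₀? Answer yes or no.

reject H₀: no

Group means [29.00, 25.80, 32.45, 29.70], grand mean 29.784
SSB = Σnᵢ(x̄ᵢ−x̄)² = 164.643; SSW = ΣΣ(x−x̄ᵢ)² = 665.627
MSB = 164.643/3 = 54.8810; MSW = 665.627/33 = 20.1705
F = MSB/MSW = 2.7209
df = (3, 33)
p-value (upper-tail) = 0.06016
At α=0.01: p ≥ α → fail to reject H₀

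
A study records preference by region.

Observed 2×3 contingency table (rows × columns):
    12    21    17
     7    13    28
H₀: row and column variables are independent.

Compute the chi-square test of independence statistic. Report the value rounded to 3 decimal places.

Row totals [50, 48], col totals [19, 34, 45], n=98
χ² = (12−9.69)²/9.69 + (21−17.35)²/17.35 + (17−22.96)²/22.96 + (7−9.31)²/9.31 + (13−16.65)²/16.65 + (28−22.04)²/22.04 = 5.8487
df = 2

test statistic = 5.849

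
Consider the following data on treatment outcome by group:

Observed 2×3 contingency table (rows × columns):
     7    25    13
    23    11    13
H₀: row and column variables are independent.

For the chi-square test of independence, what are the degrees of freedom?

df = (r−1)(c−1) = (2−1)·(3−1) = 2

degrees of freedom = 2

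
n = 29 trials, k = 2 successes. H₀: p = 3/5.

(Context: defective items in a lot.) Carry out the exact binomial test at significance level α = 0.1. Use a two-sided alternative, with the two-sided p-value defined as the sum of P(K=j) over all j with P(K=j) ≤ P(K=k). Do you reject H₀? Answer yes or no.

reject H₀: yes

Exact binomial: n=29, k=2, p₀=3/5=0.6000
P(X=j) = C(n,j)·p₀^j·(1−p₀)^(n−j); p = Σ P(X=j) over j with P(X=j) ≤ P(X=2)
p-value (two-sided) = 0.00000
At α=0.1: p < α → reject H₀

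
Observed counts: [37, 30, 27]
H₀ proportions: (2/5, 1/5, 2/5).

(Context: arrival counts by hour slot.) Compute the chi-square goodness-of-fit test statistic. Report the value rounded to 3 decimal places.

test statistic = 9.670

n = 94; E_i = n·p_i = [37.60, 18.80, 37.60]
χ² = (37−37.60)²/37.60 + (30−18.80)²/18.80 + (27−37.60)²/37.60 = 9.6702
df = 2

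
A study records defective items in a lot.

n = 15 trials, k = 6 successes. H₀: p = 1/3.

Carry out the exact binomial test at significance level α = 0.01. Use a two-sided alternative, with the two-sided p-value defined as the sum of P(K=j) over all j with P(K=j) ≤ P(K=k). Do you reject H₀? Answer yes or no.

Exact binomial: n=15, k=6, p₀=1/3=0.3333
P(X=j) = C(n,j)·p₀^j·(1−p₀)^(n−j); p = Σ P(X=j) over j with P(X=j) ≤ P(X=6)
p-value (two-sided) = 0.59087
At α=0.01: p ≥ α → fail to reject H₀

reject H₀: no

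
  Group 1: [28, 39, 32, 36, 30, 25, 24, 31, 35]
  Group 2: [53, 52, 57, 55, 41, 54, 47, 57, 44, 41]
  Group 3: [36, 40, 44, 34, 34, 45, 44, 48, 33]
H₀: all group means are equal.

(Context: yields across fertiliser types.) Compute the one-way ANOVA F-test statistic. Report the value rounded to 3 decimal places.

Group means [31.11, 50.10, 39.78], grand mean 40.679
SSB = Σnᵢ(x̄ᵢ−x̄)² = 1718.763; SSW = ΣΣ(x−x̄ᵢ)² = 817.344
MSB = 1718.763/2 = 859.3813; MSW = 817.344/25 = 32.6938
F = MSB/MSW = 26.2858
df = (2, 25)

test statistic = 26.286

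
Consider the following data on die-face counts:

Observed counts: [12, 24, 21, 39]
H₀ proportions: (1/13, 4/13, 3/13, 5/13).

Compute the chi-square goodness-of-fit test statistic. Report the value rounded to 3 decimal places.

test statistic = 4.100

n = 96; E_i = n·p_i = [7.38, 29.54, 22.15, 36.92]
χ² = (12−7.38)²/7.38 + (24−29.54)²/29.54 + (21−22.15)²/22.15 + (39−36.92)²/36.92 = 4.1000
df = 3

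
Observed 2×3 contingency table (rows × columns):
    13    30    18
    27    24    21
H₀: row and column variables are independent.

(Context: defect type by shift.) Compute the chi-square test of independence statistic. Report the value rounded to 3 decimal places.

test statistic = 4.921

Row totals [61, 72], col totals [40, 54, 39], n=133
χ² = (13−18.35)²/18.35 + (30−24.77)²/24.77 + (18−17.89)²/17.89 + (27−21.65)²/21.65 + (24−29.23)²/29.23 + (21−21.11)²/21.11 = 4.9213
df = 2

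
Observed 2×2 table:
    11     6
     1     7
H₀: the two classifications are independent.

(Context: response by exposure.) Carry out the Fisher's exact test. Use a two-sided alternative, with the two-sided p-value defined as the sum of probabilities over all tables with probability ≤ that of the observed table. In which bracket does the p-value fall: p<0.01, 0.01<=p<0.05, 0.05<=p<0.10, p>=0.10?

p-value bracket: 0.01<=p<0.05

Margins: r₁=17, r₂=8, c₁=12, c₂=13, n=25
p_obs = C(17,11)·C(8,1)/C(25,12); sum pmf over tables with pmf ≤ p_obs
p-value (two-sided) = 0.03021
→ bracket: 0.01<=p<0.05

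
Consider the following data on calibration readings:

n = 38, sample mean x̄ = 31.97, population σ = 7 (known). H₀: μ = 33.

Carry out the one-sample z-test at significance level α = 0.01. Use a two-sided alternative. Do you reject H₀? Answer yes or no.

SE = σ/√n = 7/√38 = 1.1355
z = (x̄−μ₀)/SE = (31.97−33)/1.1355 = -0.9070
p-value (two-sided) = 0.36438
At α=0.01: p ≥ α → fail to reject H₀

reject H₀: no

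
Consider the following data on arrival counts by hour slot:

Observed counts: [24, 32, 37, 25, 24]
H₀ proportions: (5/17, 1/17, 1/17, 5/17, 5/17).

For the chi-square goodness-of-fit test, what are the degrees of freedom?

df = k − 1 = 5 − 1 = 4

degrees of freedom = 4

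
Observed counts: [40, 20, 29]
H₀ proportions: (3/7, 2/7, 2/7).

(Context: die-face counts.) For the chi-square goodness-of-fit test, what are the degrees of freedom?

degrees of freedom = 2

df = k − 1 = 3 − 1 = 2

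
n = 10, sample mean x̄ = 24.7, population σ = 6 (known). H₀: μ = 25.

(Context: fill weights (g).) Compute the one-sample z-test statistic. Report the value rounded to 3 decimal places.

test statistic = -0.158

SE = σ/√n = 6/√10 = 1.8974
z = (x̄−μ₀)/SE = (24.7−25)/1.8974 = -0.1581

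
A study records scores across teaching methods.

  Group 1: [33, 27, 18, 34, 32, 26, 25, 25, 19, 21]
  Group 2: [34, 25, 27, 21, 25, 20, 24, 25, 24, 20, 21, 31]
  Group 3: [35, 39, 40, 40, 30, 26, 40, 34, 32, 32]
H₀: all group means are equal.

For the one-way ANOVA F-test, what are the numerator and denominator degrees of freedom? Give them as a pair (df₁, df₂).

k = 3 groups, N = 32 total
df = (k−1, N−k) = (3−1, 32−3) = (2, 29)

degrees of freedom = [2, 29]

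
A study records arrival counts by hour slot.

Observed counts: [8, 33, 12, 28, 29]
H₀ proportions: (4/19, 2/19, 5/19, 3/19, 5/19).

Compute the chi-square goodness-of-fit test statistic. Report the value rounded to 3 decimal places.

n = 110; E_i = n·p_i = [23.16, 11.58, 28.95, 17.37, 28.95]
χ² = (8−23.16)²/23.16 + (33−11.58)²/11.58 + (12−28.95)²/28.95 + (28−17.37)²/17.37 + (29−28.95)²/28.95 = 65.9803
df = 4

test statistic = 65.980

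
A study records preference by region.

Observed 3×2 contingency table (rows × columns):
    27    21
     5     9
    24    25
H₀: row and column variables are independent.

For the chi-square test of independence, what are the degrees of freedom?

degrees of freedom = 2

df = (r−1)(c−1) = (3−1)·(2−1) = 2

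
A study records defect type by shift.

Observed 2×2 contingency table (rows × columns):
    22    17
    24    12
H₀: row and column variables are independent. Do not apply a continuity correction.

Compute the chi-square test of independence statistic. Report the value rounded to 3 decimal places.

Row totals [39, 36], col totals [46, 29], n=75
χ² = (22−23.92)²/23.92 + (17−15.08)²/15.08 + (24−22.08)²/22.08 + (12−13.92)²/13.92 = 0.8304
df = 1

test statistic = 0.830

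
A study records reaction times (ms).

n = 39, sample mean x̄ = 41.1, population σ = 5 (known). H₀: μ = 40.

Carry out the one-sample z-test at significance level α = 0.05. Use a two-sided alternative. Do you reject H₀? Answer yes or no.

reject H₀: no

SE = σ/√n = 5/√39 = 0.8006
z = (x̄−μ₀)/SE = (41.1−40)/0.8006 = 1.3739
p-value (two-sided) = 0.16947
At α=0.05: p ≥ α → fail to reject H₀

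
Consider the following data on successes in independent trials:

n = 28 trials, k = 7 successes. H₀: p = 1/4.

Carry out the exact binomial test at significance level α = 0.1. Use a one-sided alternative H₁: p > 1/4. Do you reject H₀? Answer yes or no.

Exact binomial: n=28, k=7, p₀=1/4=0.2500
P(X≥7) from Σ C(n,i)·p₀^i·(1−p₀)^(n−i)
p-value (one-sided, H₁ greater) = 0.57214
At α=0.1: p ≥ α → fail to reject H₀

reject H₀: no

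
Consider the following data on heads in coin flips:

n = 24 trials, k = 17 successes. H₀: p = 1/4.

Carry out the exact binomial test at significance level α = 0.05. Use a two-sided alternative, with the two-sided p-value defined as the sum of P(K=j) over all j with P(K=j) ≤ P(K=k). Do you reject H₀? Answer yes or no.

reject H₀: yes

Exact binomial: n=24, k=17, p₀=1/4=0.2500
P(X=j) = C(n,j)·p₀^j·(1−p₀)^(n−j); p = Σ P(X=j) over j with P(X=j) ≤ P(X=17)
p-value (two-sided) = 0.00000
At α=0.05: p < α → reject H₀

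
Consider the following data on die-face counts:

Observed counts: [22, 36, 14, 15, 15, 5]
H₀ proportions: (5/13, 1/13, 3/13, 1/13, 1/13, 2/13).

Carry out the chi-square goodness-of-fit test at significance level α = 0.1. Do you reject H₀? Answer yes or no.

n = 107; E_i = n·p_i = [41.15, 8.23, 24.69, 8.23, 8.23, 16.46]
χ² = (22−41.15)²/41.15 + (36−8.23)²/8.23 + (14−24.69)²/24.69 + (15−8.23)²/8.23 + (15−8.23)²/8.23 + (5−16.46)²/16.46 = 126.3480
df = 5
p-value (upper-tail) = 0.00000
At α=0.1: p < α → reject H₀

reject H₀: yes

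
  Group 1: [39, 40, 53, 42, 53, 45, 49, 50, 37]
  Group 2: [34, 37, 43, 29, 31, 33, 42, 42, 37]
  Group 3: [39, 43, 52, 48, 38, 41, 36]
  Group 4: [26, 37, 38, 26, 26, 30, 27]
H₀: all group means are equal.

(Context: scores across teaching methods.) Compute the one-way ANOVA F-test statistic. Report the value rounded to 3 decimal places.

test statistic = 11.357

Group means [45.33, 36.44, 42.43, 30.00], grand mean 38.844
SSB = Σnᵢ(x̄ᵢ−x̄)² = 1068.282; SSW = ΣΣ(x−x̄ᵢ)² = 877.937
MSB = 1068.282/3 = 356.0941; MSW = 877.937/28 = 31.3549
F = MSB/MSW = 11.3569
df = (3, 28)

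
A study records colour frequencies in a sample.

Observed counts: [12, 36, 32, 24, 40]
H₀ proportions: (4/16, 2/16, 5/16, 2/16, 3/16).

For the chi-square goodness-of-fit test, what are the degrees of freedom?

degrees of freedom = 4

df = k − 1 = 5 − 1 = 4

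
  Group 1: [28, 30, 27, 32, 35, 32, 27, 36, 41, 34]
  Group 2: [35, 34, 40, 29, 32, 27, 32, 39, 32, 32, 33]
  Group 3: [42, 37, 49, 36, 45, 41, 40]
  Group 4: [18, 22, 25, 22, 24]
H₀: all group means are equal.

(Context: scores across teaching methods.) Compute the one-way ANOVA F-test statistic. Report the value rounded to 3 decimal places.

test statistic = 22.091

Group means [32.20, 33.18, 41.43, 22.20], grand mean 32.970
SSB = Σnᵢ(x̄ᵢ−x̄)² = 1087.219; SSW = ΣΣ(x−x̄ᵢ)² = 475.751
MSB = 1087.219/3 = 362.4063; MSW = 475.751/29 = 16.4052
F = MSB/MSW = 22.0910
df = (3, 29)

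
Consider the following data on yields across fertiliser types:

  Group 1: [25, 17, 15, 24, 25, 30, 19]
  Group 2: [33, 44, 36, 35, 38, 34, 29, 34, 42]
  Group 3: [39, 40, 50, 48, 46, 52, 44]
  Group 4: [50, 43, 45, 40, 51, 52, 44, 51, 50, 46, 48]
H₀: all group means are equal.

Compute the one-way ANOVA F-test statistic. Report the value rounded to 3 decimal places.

test statistic = 48.898

Group means [22.14, 36.11, 45.57, 47.27], grand mean 38.794
SSB = Σnᵢ(x̄ᵢ−x̄)² = 3117.917; SSW = ΣΣ(x−x̄ᵢ)² = 637.642
MSB = 3117.917/3 = 1039.3056; MSW = 637.642/30 = 21.2547
F = MSB/MSW = 48.8976
df = (3, 30)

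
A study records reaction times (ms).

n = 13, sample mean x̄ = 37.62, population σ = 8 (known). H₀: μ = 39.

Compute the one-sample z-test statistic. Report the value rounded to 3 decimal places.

test statistic = -0.622

SE = σ/√n = 8/√13 = 2.2188
z = (x̄−μ₀)/SE = (37.62−39)/2.2188 = -0.6220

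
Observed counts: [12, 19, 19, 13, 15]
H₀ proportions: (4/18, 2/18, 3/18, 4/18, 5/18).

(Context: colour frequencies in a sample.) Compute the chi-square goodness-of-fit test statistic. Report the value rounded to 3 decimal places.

n = 78; E_i = n·p_i = [17.33, 8.67, 13.00, 17.33, 21.67]
χ² = (12−17.33)²/17.33 + (19−8.67)²/8.67 + (19−13.00)²/13.00 + (13−17.33)²/17.33 + (15−21.67)²/21.67 = 19.8654
df = 4

test statistic = 19.865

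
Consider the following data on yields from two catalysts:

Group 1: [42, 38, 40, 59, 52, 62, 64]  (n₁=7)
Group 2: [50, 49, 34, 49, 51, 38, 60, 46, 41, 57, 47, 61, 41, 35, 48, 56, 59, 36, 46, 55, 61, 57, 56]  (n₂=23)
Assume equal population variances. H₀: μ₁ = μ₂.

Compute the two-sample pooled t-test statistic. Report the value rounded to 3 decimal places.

test statistic = 0.439

x̄₁=51.000, s₁=11.000, n₁=7
x̄₂=49.261, s₂=8.625, n₂=23
s_p² = [6·11.000² + 22·8.625²]/28 = 84.3727
SE = √(s_p²·(1/7+1/23)) = 3.9650
t = (51.000−49.261)/3.9650 = 0.4386
df = 28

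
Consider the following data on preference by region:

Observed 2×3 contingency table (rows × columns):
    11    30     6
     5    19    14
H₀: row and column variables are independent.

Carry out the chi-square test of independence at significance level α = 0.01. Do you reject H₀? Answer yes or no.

reject H₀: no

Row totals [47, 38], col totals [16, 49, 20], n=85
χ² = (11−8.85)²/8.85 + (30−27.09)²/27.09 + (6−11.06)²/11.06 + (5−7.15)²/7.15 + (19−21.91)²/21.91 + (14−8.94)²/8.94 = 7.0454
df = 2
p-value (upper-tail) = 0.02952
At α=0.01: p ≥ α → fail to reject H₀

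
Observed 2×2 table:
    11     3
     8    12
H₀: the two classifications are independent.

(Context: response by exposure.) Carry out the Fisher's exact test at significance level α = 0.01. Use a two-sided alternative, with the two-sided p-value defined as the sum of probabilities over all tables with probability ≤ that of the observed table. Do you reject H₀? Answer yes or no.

Margins: r₁=14, r₂=20, c₁=19, c₂=15, n=34
p_obs = C(14,11)·C(20,8)/C(34,19); sum pmf over tables with pmf ≤ p_obs
p-value (two-sided) = 0.03818
At α=0.01: p ≥ α → fail to reject H₀

reject H₀: no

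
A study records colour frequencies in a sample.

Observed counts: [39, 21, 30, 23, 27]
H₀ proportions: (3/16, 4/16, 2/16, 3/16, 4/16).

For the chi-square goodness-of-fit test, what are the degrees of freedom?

df = k − 1 = 5 − 1 = 4

degrees of freedom = 4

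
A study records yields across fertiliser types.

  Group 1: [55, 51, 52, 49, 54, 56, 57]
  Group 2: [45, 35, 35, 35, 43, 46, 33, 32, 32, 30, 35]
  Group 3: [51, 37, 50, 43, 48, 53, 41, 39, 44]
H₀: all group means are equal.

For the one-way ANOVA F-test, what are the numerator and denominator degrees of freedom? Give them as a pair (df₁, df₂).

degrees of freedom = [2, 24]

k = 3 groups, N = 27 total
df = (k−1, N−k) = (3−1, 27−3) = (2, 24)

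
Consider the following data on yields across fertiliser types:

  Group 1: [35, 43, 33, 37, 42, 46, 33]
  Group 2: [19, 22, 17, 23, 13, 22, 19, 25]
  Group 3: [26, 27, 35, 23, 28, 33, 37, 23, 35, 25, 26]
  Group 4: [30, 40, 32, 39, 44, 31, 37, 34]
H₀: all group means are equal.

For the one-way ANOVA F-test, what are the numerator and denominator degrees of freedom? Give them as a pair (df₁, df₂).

degrees of freedom = [3, 30]

k = 4 groups, N = 34 total
df = (k−1, N−k) = (4−1, 34−4) = (3, 30)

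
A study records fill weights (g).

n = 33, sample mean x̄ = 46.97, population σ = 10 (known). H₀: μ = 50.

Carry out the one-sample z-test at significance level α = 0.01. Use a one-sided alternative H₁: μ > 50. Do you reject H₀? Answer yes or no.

reject H₀: no

SE = σ/√n = 10/√33 = 1.7408
z = (x̄−μ₀)/SE = (46.97−50)/1.7408 = -1.7406
p-value (one-sided, H₁ greater) = 0.95912
At α=0.01: p ≥ α → fail to reject H₀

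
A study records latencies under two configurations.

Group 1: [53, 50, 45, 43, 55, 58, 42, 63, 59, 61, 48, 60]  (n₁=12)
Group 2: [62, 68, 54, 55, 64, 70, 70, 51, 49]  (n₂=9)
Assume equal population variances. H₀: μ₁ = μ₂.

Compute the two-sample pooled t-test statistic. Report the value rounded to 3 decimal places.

test statistic = -2.120

x̄₁=53.083, s₁=7.366, n₁=12
x̄₂=60.333, s₂=8.261, n₂=9
s_p² = [11·7.366² + 8·8.261²]/19 = 60.1535
SE = √(s_p²·(1/12+1/9)) = 3.4200
t = (53.083−60.333)/3.4200 = -2.1199
df = 19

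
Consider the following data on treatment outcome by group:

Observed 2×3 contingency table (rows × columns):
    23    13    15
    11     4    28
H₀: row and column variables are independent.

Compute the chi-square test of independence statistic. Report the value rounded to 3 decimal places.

test statistic = 12.339

Row totals [51, 43], col totals [34, 17, 43], n=94
χ² = (23−18.45)²/18.45 + (13−9.22)²/9.22 + (15−23.33)²/23.33 + (11−15.55)²/15.55 + (4−7.78)²/7.78 + (28−19.67)²/19.67 = 12.3388
df = 2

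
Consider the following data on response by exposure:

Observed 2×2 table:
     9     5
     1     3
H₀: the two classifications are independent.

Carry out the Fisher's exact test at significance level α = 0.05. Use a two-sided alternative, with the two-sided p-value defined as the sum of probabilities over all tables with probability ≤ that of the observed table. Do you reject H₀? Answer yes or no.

reject H₀: no

Margins: r₁=14, r₂=4, c₁=10, c₂=8, n=18
p_obs = C(14,9)·C(4,1)/C(18,10); sum pmf over tables with pmf ≤ p_obs
p-value (two-sided) = 0.27451
At α=0.05: p ≥ α → fail to reject H₀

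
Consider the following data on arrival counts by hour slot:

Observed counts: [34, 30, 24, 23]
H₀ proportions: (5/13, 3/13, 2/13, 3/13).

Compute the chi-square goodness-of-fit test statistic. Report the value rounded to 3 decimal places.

test statistic = 5.594

n = 111; E_i = n·p_i = [42.69, 25.62, 17.08, 25.62]
χ² = (34−42.69)²/42.69 + (30−25.62)²/25.62 + (24−17.08)²/17.08 + (23−25.62)²/25.62 = 5.5940
df = 3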